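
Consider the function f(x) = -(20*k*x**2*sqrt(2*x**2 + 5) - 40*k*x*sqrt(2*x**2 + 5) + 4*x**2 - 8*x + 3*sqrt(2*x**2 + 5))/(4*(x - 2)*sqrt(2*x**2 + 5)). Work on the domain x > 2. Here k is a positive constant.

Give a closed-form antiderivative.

An antiderivative is F(x) = -5*k*x**2/2 - sqrt(2*x**2 + 5)/2 - 3*log(2*x - 4)/4.

For F(x) to be correct the identity F'(x) - f(x) = 0 must hold.
Check: d/dx[-5*k*x**2/2 - sqrt(2*x**2 + 5)/2 - 3*log(2*x - 4)/4] = (-20*k*x**2*sqrt(2*x**2 + 5) + 40*k*x*sqrt(2*x**2 + 5) - 4*x**2 + 8*x - 3*sqrt(2*x**2 + 5))/(4*x*sqrt(2*x**2 + 5) - 8*sqrt(2*x**2 + 5)), which equals f(x).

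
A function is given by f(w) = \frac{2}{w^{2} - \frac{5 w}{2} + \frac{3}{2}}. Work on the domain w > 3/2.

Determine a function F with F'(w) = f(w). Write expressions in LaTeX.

Factor the denominator (\left(w - 1\right) \left(2 w - 3\right)) and decompose: f = \frac{8}{2 w - 3} - \frac{4}{w - 1}; each piece integrates to a log, atan, or power term.
Check: d/dw[4 \log{\left(w - \frac{3}{2} \right)} - 4 \log{\left(w - 1 \right)}] = \frac{4}{2 w^{2} - 5 w + 3}, which equals f(w).

An antiderivative is F(w) = 4 \log{\left(w - \frac{3}{2} \right)} - 4 \log{\left(w - 1 \right)}.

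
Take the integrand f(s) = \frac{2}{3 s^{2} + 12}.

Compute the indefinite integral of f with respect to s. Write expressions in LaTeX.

Whatever form F(s) takes, F'(s) = f(s) is non-negotiable.
Check: d/ds[\frac{\operatorname{atan}{\left(\frac{s}{2} \right)}}{3}] = \frac{2}{3 s^{2} + 12} = f(s).

F(s) = \frac{\operatorname{atan}{\left(\frac{s}{2} \right)}}{3} + C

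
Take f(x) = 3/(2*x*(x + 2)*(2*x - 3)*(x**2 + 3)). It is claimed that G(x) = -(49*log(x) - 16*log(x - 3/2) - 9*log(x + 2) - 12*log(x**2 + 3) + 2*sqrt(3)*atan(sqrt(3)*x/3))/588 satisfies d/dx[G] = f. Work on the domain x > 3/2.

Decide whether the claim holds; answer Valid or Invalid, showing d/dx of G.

Valid - the claim checks out under differentiation.

d/dx[G] = 3/(4*x**5 + 2*x**4 + 6*x**2 - 36*x)
This equals f(x) exactly, so the claim holds.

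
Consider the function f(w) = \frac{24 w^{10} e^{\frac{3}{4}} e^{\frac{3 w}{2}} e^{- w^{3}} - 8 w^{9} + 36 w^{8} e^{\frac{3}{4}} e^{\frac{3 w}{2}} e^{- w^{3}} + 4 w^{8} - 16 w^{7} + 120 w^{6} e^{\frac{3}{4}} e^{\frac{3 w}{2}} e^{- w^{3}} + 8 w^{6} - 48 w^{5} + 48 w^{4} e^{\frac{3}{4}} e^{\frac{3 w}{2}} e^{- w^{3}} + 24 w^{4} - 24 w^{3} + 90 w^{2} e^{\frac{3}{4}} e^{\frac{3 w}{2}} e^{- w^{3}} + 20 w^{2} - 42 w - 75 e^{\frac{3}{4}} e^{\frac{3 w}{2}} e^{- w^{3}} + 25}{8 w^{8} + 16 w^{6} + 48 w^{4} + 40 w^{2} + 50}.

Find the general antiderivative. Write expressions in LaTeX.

F(w) = - \frac{2 w^{6} - 2 w^{5} + 4 w^{4} e^{\frac{3}{4}} e^{\frac{3 w}{2}} e^{- w^{3}} + 2 w^{4} - 2 w^{3} + 4 w^{2} e^{\frac{3}{4}} e^{\frac{3 w}{2}} e^{- w^{3}} + 5 w^{2} - 5 w + 10 e^{\frac{3}{4}} e^{\frac{3 w}{2}} e^{- w^{3}} + 2}{2 \left(2 w^{4} + 2 w^{2} + 5\right)} + C

Any candidate F(w) must reproduce f(w) exactly when differentiated.
Check: d/dw[- \frac{2 w^{6} - 2 w^{5} + 4 w^{4} e^{\frac{3}{4}} e^{\frac{3 w}{2}} e^{- w^{3}} + 2 w^{4} - 2 w^{3} + 4 w^{2} e^{\frac{3}{4}} e^{\frac{3 w}{2}} e^{- w^{3}} + 5 w^{2} - 5 w + 10 e^{\frac{3}{4}} e^{\frac{3 w}{2}} e^{- w^{3}} + 2}{2 \left(2 w^{4} + 2 w^{2} + 5\right)}] = \frac{24 w^{10} e^{\frac{3}{4}} e^{\frac{3 w}{2}} - 8 w^{9} e^{w^{3}} + 36 w^{8} e^{\frac{3}{4}} e^{\frac{3 w}{2}} + 4 w^{8} e^{w^{3}} - 16 w^{7} e^{w^{3}} + 120 w^{6} e^{\frac{3}{4}} e^{\frac{3 w}{2}} + 8 w^{6} e^{w^{3}} - 48 w^{5} e^{w^{3}} + 48 w^{4} e^{\frac{3}{4}} e^{\frac{3 w}{2}} + 24 w^{4} e^{w^{3}} - 24 w^{3} e^{w^{3}} + 90 w^{2} e^{\frac{3}{4}} e^{\frac{3 w}{2}} + 20 w^{2} e^{w^{3}} - 42 w e^{w^{3}} - 75 e^{\frac{3}{4}} e^{\frac{3 w}{2}} + 25 e^{w^{3}}}{8 w^{8} e^{w^{3}} + 16 w^{6} e^{w^{3}} + 48 w^{4} e^{w^{3}} + 40 w^{2} e^{w^{3}} + 50 e^{w^{3}}}, which equals f(w).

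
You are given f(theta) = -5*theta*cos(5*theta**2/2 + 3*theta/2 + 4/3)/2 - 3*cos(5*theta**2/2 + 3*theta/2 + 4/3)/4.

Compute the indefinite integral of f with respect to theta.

F(theta) = -sin(5*theta**2/2 + 3*theta/2 + 4/3)/2 + C

f matches the chain-rule pattern g'(h)*h' with inner function h(theta) = 5*theta**2/2 + 3*theta/2 + 4/3; substituting u = h(theta) collapses the integral.
Check: d/dtheta[-sin(5*theta**2/2 + 3*theta/2 + 4/3)/2] = -5*theta*cos(5*theta**2/2 + 3*theta/2 + 4/3)/2 - 3*cos(5*theta**2/2 + 3*theta/2 + 4/3)/4 = f(theta).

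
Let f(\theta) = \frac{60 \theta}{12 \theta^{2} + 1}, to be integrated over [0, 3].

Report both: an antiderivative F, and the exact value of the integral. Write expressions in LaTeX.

Antiderivative: F(\theta) = \frac{5 \log{\left(4 \theta^{2} + \frac{1}{3} \right)}}{2}; value = \frac{5 \log{\left(3 \right)}}{2} + \frac{5 \log{\left(\frac{109}{3} \right)}}{2}

f matches the chain-rule pattern g'(h)*h' with inner function h(\theta) = 4 \theta^{2} + \frac{1}{3}; substituting u = h(\theta) collapses the integral.
F(\theta) = \frac{5 \log{\left(4 \theta^{2} + \frac{1}{3} \right)}}{2} is an antiderivative of f.
Check: d/d\theta[\frac{5 \log{\left(4 \theta^{2} + \frac{1}{3} \right)}}{2}] = \frac{60 \theta}{12 \theta^{2} + 1} = f(\theta).
F(3) = \frac{5 \log{\left(\frac{109}{3} \right)}}{2}; F(0) = - \frac{5 \log{\left(3 \right)}}{2}.
Integral = F(3) - F(0) = \frac{5 \log{\left(3 \right)}}{2} + \frac{5 \log{\left(\frac{109}{3} \right)}}{2}.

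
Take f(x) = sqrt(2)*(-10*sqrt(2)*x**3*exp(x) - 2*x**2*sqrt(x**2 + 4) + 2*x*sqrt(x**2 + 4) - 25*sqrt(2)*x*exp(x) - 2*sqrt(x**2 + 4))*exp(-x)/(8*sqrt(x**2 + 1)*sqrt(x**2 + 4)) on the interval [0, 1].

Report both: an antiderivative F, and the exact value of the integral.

f has the shape u'v + uv' for u = sqrt(2*x**2 + 2)/2 and v = -5*sqrt(x**2/2 + 2)/2 + exp(-x)/2 — it is the derivative of the product u*v.
F(x) = sqrt(2*x**2 + 2)*(-5*sqrt(x**2/2 + 2)/2 + exp(-x)/2)/2 is an antiderivative of f.
Check: d/dx[sqrt(2*x**2 + 2)*(-5*sqrt(x**2/2 + 2)/2 + exp(-x)/2)/2] = sqrt(2)*(-10*sqrt(2)*x**3*exp(x) - 2*x**2*sqrt(x**2 + 4) + 2*x*sqrt(x**2 + 4) - 25*sqrt(2)*x*exp(x) - 2*sqrt(x**2 + 4))*exp(-x)/(8*sqrt(x**2 + 1)*sqrt(x**2 + 4)) = f(x).
F(1) = -5*sqrt(10)/4 + exp(-1)/2; F(0) = -5/2 + sqrt(2)/4.
Integral = F(1) - F(0) = -5*sqrt(10)/4 - sqrt(2)/4 + exp(-1)/2 + 5/2.

Antiderivative: F(x) = sqrt(2*x**2 + 2)*(-5*sqrt(x**2/2 + 2)/2 + exp(-x)/2)/2; value = -5*sqrt(10)/4 - sqrt(2)/4 + exp(-1)/2 + 5/2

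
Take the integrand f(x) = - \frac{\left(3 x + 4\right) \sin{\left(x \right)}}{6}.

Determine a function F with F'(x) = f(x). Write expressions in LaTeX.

Whatever form F(x) takes, F'(x) = f(x) is non-negotiable.
Check: d/dx[\frac{3 x \cos{\left(x \right)} - 3 \sin{\left(x \right)} + 4 \cos{\left(x \right)}}{6}] = - \frac{x \sin{\left(x \right)}}{2} - \frac{2 \sin{\left(x \right)}}{3}, which equals f(x).

An antiderivative is F(x) = \frac{3 x \cos{\left(x \right)} - 3 \sin{\left(x \right)} + 4 \cos{\left(x \right)}}{6}.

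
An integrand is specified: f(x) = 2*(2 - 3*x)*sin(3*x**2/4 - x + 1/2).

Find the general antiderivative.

f matches the chain-rule pattern g'(h)*h' with inner function h(x) = 3*x**2/4 - x + 1/2; substituting u = h(x) collapses the integral.
Check: d/dx[4*cos(3*x**2/4 - x + 1/2)] = -6*x*sin(3*x**2/4 - x + 1/2) + 4*sin(3*x**2/4 - x + 1/2), which equals f(x).

F(x) = 4*cos(3*x**2/4 - x + 1/2) + C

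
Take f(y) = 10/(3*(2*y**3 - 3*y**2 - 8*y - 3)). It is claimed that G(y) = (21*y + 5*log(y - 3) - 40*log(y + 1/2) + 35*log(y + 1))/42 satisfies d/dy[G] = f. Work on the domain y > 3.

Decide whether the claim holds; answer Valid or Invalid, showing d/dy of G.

d/dy[G] = (6*y**3 - 9*y**2 - 24*y + 11)/(12*y**3 - 18*y**2 - 48*y - 18)
d/dy[G] - f(y) = 1/2 != 0.

Invalid: d/dy[G] - f = 1/2, which is not 0.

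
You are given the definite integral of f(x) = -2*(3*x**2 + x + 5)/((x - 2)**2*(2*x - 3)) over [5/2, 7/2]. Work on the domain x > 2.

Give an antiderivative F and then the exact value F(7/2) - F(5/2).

Factor the denominator ((x - 2)**2*(2*x - 3)) and decompose: f = -106/(2*x - 3) + 50/(x - 2) - 38/(x - 2)**2; each piece integrates to a log, atan, or power term.
F(x) = (50*x*log(x - 2) - 53*x*log(x - 3/2) - 100*log(x - 2) + 106*log(x - 3/2) + 38)/(x - 2) is an antiderivative of f.
Check: d/dx[(50*x*log(x - 2) - 53*x*log(x - 3/2) - 100*log(x - 2) + 106*log(x - 3/2) + 38)/(x - 2)] = (-6*x**2 - 2*x - 10)/(2*x**3 - 11*x**2 + 20*x - 12), which equals f(x).
F(7/2) = -53*log(2) + 50*log(3/2) + 76/3; F(5/2) = 76 - 50*log(2).
Integral = F(7/2) - F(5/2) = -152/3 - 3*log(2) + 50*log(3/2).

Antiderivative: F(x) = (50*x*log(x - 2) - 53*x*log(x - 3/2) - 100*log(x - 2) + 106*log(x - 3/2) + 38)/(x - 2); value = -152/3 - 3*log(2) + 50*log(3/2)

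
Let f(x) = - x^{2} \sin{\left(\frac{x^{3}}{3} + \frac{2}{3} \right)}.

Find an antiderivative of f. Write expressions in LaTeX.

The substitution u = \frac{x^{3}}{3} + \frac{2}{3} works: f is exactly (dF/du)*(du/dx) for that inner function.
Check: d/dx[\cos{\left(\frac{x^{3}}{3} + \frac{2}{3} \right)}] = - x^{2} \sin{\left(\frac{x^{3}}{3} + \frac{2}{3} \right)} = f(x).

An antiderivative is F(x) = \cos{\left(\frac{x^{3}}{3} + \frac{2}{3} \right)}.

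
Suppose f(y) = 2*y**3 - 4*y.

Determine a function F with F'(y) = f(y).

f matches the chain-rule pattern g'(h)*h' with inner function h(y) = y**2/2 - 1; substituting u = h(y) collapses the integral.
Check: d/dy[(y**2 - 2)**2/2] = 2*y**3 - 4*y = f(y).

An antiderivative is F(y) = (y**2 - 2)**2/2.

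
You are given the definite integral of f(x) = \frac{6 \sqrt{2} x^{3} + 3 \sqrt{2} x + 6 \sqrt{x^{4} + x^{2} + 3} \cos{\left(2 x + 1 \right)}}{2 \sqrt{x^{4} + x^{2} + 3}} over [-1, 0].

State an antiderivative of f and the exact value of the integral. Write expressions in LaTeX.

Antiderivative: F(x) = \frac{3 \left(\sqrt{2} \sqrt{x^{4} + x^{2} + 3} + \sin{\left(2 x + 1 \right)}\right)}{2}; value = - \frac{3 \sqrt{10}}{2} + 3 \sin{\left(1 \right)} + \frac{3 \sqrt{6}}{2}

Check any antiderivative F(x) by computing F'(x) and comparing it with f(x).
F(x) = \frac{3 \left(\sqrt{2} \sqrt{x^{4} + x^{2} + 3} + \sin{\left(2 x + 1 \right)}\right)}{2} is an antiderivative of f.
Check: d/dx[\frac{3 \left(\sqrt{2} \sqrt{x^{4} + x^{2} + 3} + \sin{\left(2 x + 1 \right)}\right)}{2}] = \frac{6 \sqrt{2} x^{3} + 3 \sqrt{2} x + 6 \sqrt{x^{4} + x^{2} + 3} \cos{\left(2 x + 1 \right)}}{2 \sqrt{x^{4} + x^{2} + 3}} = f(x).
F(0) = \frac{3 \sin{\left(1 \right)}}{2} + \frac{3 \sqrt{6}}{2}; F(-1) = - \frac{3 \sin{\left(1 \right)}}{2} + \frac{3 \sqrt{10}}{2}.
Integral = F(0) - F(-1) = - \frac{3 \sqrt{10}}{2} + 3 \sin{\left(1 \right)} + \frac{3 \sqrt{6}}{2}.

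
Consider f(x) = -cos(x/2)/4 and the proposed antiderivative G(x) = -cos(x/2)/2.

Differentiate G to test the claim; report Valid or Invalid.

d/dx[G] = sin(x/2)/4
d/dx[G] - f(x) = sin(x/2)/4 + cos(x/2)/4 != 0.

Invalid: d/dx[G] - f = sin(x/2)/4 + cos(x/2)/4, which is not 0.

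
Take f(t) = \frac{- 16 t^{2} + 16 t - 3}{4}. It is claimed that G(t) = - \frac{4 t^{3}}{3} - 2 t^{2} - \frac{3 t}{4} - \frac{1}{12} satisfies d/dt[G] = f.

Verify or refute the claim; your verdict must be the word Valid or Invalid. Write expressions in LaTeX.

Invalid: d/dt[G] - f = - 8 t, which is not 0.

d/dt[G] = - 4 t^{2} - 4 t - \frac{3}{4}
d/dt[G] - f(t) = - 8 t != 0.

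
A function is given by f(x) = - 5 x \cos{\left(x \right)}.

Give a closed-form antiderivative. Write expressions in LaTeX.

An antiderivative is F(x) = 5 \left(- x \sin{\left(x \right)} - \cos{\left(x \right)}\right).

Any candidate F(x) must reproduce f(x) exactly when differentiated.
Check: d/dx[5 \left(- x \sin{\left(x \right)} - \cos{\left(x \right)}\right)] = - 5 x \cos{\left(x \right)} = f(x).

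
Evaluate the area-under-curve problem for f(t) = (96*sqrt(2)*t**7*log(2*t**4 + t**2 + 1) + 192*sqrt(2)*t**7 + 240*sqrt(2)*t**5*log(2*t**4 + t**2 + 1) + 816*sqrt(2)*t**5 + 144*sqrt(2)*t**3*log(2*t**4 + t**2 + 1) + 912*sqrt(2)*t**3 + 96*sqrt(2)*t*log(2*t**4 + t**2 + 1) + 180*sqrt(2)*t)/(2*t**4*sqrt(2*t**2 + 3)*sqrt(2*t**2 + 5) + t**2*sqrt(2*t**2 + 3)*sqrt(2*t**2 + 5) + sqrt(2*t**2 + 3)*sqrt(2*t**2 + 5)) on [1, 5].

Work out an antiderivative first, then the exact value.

Differentiate the proposed F(t) back; it has to land on f(t) exactly.
F(t) = 12*sqrt(t**2 + 3/2)*sqrt(2*t**2 + 5)*log(2*t**4 + t**2 + 1) is an antiderivative of f.
Check: d/dt[12*sqrt(t**2 + 3/2)*sqrt(2*t**2 + 5)*log(2*t**4 + t**2 + 1)] = (96*sqrt(2)*t**7*log(2*t**4 + t**2 + 1) + 192*sqrt(2)*t**7 + 240*sqrt(2)*t**5*log(2*t**4 + t**2 + 1) + 816*sqrt(2)*t**5 + 144*sqrt(2)*t**3*log(2*t**4 + t**2 + 1) + 912*sqrt(2)*t**3 + 96*sqrt(2)*t*log(2*t**4 + t**2 + 1) + 180*sqrt(2)*t)/(2*t**4*sqrt(2*t**2 + 3)*sqrt(2*t**2 + 5) + t**2*sqrt(2*t**2 + 3)*sqrt(2*t**2 + 5) + sqrt(2*t**2 + 3)*sqrt(2*t**2 + 5)) = f(t).
F(5) = 6*sqrt(5830)*log(1276); F(1) = 6*sqrt(70)*log(4).
Integral = F(5) - F(1) = -6*sqrt(70)*log(4) + 6*sqrt(5830)*log(1276).

Antiderivative: F(t) = 12*sqrt(t**2 + 3/2)*sqrt(2*t**2 + 5)*log(2*t**4 + t**2 + 1); value = -6*sqrt(70)*log(4) + 6*sqrt(5830)*log(1276)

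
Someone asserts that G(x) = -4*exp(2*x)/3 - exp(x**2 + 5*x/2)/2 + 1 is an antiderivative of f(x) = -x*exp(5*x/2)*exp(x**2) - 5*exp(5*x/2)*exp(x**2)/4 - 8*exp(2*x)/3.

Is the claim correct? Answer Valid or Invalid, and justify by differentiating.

d/dx[G] = -x*exp(5*x/2)*exp(x**2) - 5*exp(5*x/2)*exp(x**2)/4 - 8*exp(2*x)/3
This equals f(x) exactly, so the claim holds.

Valid - differentiating G returns exactly f.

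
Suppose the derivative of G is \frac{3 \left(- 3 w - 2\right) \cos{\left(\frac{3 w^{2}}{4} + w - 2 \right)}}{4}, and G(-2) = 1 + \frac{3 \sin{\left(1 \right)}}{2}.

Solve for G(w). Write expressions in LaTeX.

G(w) = 1 - \frac{3 \sin{\left(\frac{3 w^{2}}{4} + w - 2 \right)}}{2}

The substitution u = \frac{3 w^{2}}{4} + w - 2 works: G'(w) is exactly (dG/du)*(du/dw) for that inner function.
A general antiderivative is - \frac{3 \sin{\left(\frac{3 w^{2}}{4} + w - 2 \right)}}{2} + C.
The condition gives C = 1 + \frac{3 \sin{\left(1 \right)}}{2} - (\frac{3 \sin{\left(1 \right)}}{2}) = 1.
So G(w) = 1 - \frac{3 \sin{\left(\frac{3 w^{2}}{4} + w - 2 \right)}}{2}.
Check: d/dw[1 - \frac{3 \sin{\left(\frac{3 w^{2}}{4} + w - 2 \right)}}{2}] = - \frac{9 w \cos{\left(\frac{3 w^{2}}{4} + w - 2 \right)}}{4} - \frac{3 \cos{\left(\frac{3 w^{2}}{4} + w - 2 \right)}}{2}, which equals G'(w).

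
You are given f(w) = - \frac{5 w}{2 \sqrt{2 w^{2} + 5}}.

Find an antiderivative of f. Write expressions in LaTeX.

An antiderivative is F(w) = - \frac{5 \sqrt{2 w^{2} + 5}}{4}.

f matches the chain-rule pattern g'(h)*h' with inner function h(w) = 2 w^{2} + 5; substituting u = h(w) collapses the integral.
Check: d/dw[- \frac{5 \sqrt{2 w^{2} + 5}}{4}] = - \frac{5 w}{2 \sqrt{2 w^{2} + 5}} = f(w).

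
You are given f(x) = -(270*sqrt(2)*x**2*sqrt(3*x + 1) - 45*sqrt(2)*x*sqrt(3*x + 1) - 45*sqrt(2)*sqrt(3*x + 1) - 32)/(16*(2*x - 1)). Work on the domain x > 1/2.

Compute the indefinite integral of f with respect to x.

F(x) = -3*(3*x/2 + 1/2)**(5/2) + log(2*x - 1) + C

A first test for any F(x): its x-derivative must equal f(x) identically.
Check: d/dx[-3*(3*x/2 + 1/2)**(5/2) + log(2*x - 1)] = (-270*sqrt(2)*x**2*sqrt(3*x + 1) + 45*sqrt(2)*x*sqrt(3*x + 1) + 45*sqrt(2)*sqrt(3*x + 1) + 32)/(32*x - 16), which equals f(x).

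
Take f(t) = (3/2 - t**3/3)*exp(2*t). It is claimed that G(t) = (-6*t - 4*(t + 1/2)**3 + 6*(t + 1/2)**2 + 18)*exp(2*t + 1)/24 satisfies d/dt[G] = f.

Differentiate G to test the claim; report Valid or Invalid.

Invalid: d/dt[G] - f = -exp(1)*t**3*exp(2*t)/3 + t**3*exp(2*t)/3 - exp(1)*t**2*exp(2*t)/2 - exp(1)*t*exp(2*t)/4 - 3*exp(2*t)/2 + 35*exp(1)*exp(2*t)/24, which is not 0.

d/dt[G] = -exp(1)*t**3*exp(2*t)/3 - exp(1)*t**2*exp(2*t)/2 - exp(1)*t*exp(2*t)/4 + 35*exp(1)*exp(2*t)/24
d/dt[G] - f(t) = -exp(1)*t**3*exp(2*t)/3 + t**3*exp(2*t)/3 - exp(1)*t**2*exp(2*t)/2 - exp(1)*t*exp(2*t)/4 - 3*exp(2*t)/2 + 35*exp(1)*exp(2*t)/24 != 0.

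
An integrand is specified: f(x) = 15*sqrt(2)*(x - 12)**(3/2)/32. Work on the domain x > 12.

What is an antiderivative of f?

An antiderivative is F(x) = 3*sqrt(2)*(x - 12)**(5/2)/16.

For F(x) to be correct the identity F'(x) - f(x) = 0 must hold.
Check: d/dx[3*sqrt(2)*(x - 12)**(5/2)/16] = 15*sqrt(2)*x*sqrt(x - 12)/32 - 45*sqrt(2)*sqrt(x - 12)/8, which equals f(x).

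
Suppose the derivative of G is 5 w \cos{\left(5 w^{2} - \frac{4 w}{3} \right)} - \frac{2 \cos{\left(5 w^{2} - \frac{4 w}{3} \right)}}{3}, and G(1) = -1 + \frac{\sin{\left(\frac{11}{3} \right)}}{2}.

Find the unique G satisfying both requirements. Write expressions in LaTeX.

G(w) = \frac{\sin{\left(5 w^{2} - \frac{4 w}{3} \right)} - 2}{2}

G'(w) matches the chain-rule pattern g'(h)*h' with inner function h(w) = 5 w^{2} - \frac{4 w}{3}; substituting u = h(w) collapses the integral.
A general antiderivative is \frac{\sin{\left(5 w^{2} - \frac{4 w}{3} \right)}}{2} + C.
The condition gives C = -1 + \frac{\sin{\left(\frac{11}{3} \right)}}{2} - (\frac{\sin{\left(\frac{11}{3} \right)}}{2}) = -1.
So G(w) = \frac{\sin{\left(5 w^{2} - \frac{4 w}{3} \right)} - 2}{2}.
Check: d/dw[\frac{\sin{\left(5 w^{2} - \frac{4 w}{3} \right)} - 2}{2}] = 5 w \cos{\left(5 w^{2} - \frac{4 w}{3} \right)} - \frac{2 \cos{\left(5 w^{2} - \frac{4 w}{3} \right)}}{3} = G'(w).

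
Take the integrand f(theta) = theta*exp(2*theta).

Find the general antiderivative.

Recognize the product-rule pattern: f = u'v + uv' with u = theta/2 - 1/4, v = exp(2*theta), so integration by parts undoes it.
Check: d/dtheta[theta*exp(2*theta)/2 - exp(2*theta)/4] = theta*exp(2*theta) = f(theta).

F(theta) = theta*exp(2*theta)/2 - exp(2*theta)/4 + C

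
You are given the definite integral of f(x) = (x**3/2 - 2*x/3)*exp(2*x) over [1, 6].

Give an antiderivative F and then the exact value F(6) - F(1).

Recognize the product-rule pattern: f = u'v + uv' with u = x**3/4 - 3*x**2/8 + x/24 - 1/48, v = exp(2*x), so integration by parts undoes it.
F(x) = x**3*exp(2*x)/4 - 3*x**2*exp(2*x)/8 + x*exp(2*x)/24 - exp(2*x)/48 is an antiderivative of f.
Check: d/dx[x**3*exp(2*x)/4 - 3*x**2*exp(2*x)/8 + x*exp(2*x)/24 - exp(2*x)/48] = x**3*exp(2*x)/2 - 2*x*exp(2*x)/3, which equals f(x).
F(6) = 1955*exp(12)/48; F(1) = -5*exp(2)/48.
Integral = F(6) - F(1) = 5*exp(2)/48 + 1955*exp(12)/48.

Antiderivative: F(x) = x**3*exp(2*x)/4 - 3*x**2*exp(2*x)/8 + x*exp(2*x)/24 - exp(2*x)/48; value = 5*exp(2)/48 + 1955*exp(12)/48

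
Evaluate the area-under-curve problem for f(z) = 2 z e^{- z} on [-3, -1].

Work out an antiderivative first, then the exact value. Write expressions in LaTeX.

Recognize the product-rule pattern: f = u'v + uv' with u = - 2 z - 2, v = e^{- z}, so integration by parts undoes it.
F(z) = 2 \left(- z - 1\right) e^{- z} is an antiderivative of f.
Check: d/dz[2 \left(- z - 1\right) e^{- z}] = 2 z e^{- z} = f(z).
F(-1) = 0; F(-3) = 4 e^{3}.
Integral = F(-1) - F(-3) = - 4 e^{3}.

Antiderivative: F(z) = 2 \left(- z - 1\right) e^{- z}; value = - 4 e^{3}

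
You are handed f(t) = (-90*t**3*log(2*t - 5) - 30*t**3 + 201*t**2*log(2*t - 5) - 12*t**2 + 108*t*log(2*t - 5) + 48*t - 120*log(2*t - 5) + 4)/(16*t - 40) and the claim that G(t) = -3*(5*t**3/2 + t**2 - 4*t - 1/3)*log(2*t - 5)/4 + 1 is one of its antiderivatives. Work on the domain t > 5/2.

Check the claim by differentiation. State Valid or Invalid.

d/dt[G] = (-90*t**3*log(2*t - 5) - 30*t**3 + 201*t**2*log(2*t - 5) - 12*t**2 + 108*t*log(2*t - 5) + 48*t - 120*log(2*t - 5) + 4)/(16*t - 40)
This equals f(t) exactly, so the claim holds.

Valid. The derivative of G reproduces f.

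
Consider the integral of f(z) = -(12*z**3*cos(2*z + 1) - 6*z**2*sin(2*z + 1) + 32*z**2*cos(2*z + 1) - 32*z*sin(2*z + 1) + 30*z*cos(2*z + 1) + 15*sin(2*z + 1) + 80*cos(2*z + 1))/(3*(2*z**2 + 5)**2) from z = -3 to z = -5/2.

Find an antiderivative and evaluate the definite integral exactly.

Differentiate the proposed F(z) back; it has to land on f(z) exactly.
F(z) = -(3*z + 8)*sin(2*z + 1)/(3*(2*z**2 + 5)) is an antiderivative of f.
Check: d/dz[-(3*z + 8)*sin(2*z + 1)/(3*(2*z**2 + 5))] = (-12*z**3*cos(2*z + 1) + 6*z**2*sin(2*z + 1) - 32*z**2*cos(2*z + 1) + 32*z*sin(2*z + 1) - 30*z*cos(2*z + 1) - 15*sin(2*z + 1) - 80*cos(2*z + 1))/(12*z**4 + 60*z**2 + 75), which equals f(z).
F(-5/2) = sin(4)/105; F(-3) = -sin(5)/69.
Integral = F(-5/2) - F(-3) = sin(5)/69 + sin(4)/105.

Antiderivative: F(z) = -(3*z + 8)*sin(2*z + 1)/(3*(2*z**2 + 5)); value = sin(5)/69 + sin(4)/105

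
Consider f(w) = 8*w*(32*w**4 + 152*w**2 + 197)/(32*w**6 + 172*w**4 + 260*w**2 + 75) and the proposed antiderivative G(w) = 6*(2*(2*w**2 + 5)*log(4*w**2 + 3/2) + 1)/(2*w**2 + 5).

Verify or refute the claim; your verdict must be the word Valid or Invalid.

Invalid: d/dw[G] - f = (512*w**5 + 2432*w**3 + 3152*w)/(32*w**6 + 172*w**4 + 260*w**2 + 75), which is not 0.

d/dw[G] = (768*w**5 + 3648*w**3 + 4728*w)/(32*w**6 + 172*w**4 + 260*w**2 + 75)
d/dw[G] - f(w) = (512*w**5 + 2432*w**3 + 3152*w)/(32*w**6 + 172*w**4 + 260*w**2 + 75) != 0.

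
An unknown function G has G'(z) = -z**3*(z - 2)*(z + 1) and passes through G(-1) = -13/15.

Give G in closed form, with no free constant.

G(z) = -z**6/6 + z**5/5 + z**4/2 - 1

Differentiate the proposed G(z) back; it has to land on the given G'(z).
A general antiderivative is -z**6/6 + z**5/5 + z**4/2 + C.
The condition gives C = -13/15 - (2/15) = -1.
So G(z) = -z**6/6 + z**5/5 + z**4/2 - 1.
Check: d/dz[-z**6/6 + z**5/5 + z**4/2 - 1] = -z**5 + z**4 + 2*z**3, which equals G'(z).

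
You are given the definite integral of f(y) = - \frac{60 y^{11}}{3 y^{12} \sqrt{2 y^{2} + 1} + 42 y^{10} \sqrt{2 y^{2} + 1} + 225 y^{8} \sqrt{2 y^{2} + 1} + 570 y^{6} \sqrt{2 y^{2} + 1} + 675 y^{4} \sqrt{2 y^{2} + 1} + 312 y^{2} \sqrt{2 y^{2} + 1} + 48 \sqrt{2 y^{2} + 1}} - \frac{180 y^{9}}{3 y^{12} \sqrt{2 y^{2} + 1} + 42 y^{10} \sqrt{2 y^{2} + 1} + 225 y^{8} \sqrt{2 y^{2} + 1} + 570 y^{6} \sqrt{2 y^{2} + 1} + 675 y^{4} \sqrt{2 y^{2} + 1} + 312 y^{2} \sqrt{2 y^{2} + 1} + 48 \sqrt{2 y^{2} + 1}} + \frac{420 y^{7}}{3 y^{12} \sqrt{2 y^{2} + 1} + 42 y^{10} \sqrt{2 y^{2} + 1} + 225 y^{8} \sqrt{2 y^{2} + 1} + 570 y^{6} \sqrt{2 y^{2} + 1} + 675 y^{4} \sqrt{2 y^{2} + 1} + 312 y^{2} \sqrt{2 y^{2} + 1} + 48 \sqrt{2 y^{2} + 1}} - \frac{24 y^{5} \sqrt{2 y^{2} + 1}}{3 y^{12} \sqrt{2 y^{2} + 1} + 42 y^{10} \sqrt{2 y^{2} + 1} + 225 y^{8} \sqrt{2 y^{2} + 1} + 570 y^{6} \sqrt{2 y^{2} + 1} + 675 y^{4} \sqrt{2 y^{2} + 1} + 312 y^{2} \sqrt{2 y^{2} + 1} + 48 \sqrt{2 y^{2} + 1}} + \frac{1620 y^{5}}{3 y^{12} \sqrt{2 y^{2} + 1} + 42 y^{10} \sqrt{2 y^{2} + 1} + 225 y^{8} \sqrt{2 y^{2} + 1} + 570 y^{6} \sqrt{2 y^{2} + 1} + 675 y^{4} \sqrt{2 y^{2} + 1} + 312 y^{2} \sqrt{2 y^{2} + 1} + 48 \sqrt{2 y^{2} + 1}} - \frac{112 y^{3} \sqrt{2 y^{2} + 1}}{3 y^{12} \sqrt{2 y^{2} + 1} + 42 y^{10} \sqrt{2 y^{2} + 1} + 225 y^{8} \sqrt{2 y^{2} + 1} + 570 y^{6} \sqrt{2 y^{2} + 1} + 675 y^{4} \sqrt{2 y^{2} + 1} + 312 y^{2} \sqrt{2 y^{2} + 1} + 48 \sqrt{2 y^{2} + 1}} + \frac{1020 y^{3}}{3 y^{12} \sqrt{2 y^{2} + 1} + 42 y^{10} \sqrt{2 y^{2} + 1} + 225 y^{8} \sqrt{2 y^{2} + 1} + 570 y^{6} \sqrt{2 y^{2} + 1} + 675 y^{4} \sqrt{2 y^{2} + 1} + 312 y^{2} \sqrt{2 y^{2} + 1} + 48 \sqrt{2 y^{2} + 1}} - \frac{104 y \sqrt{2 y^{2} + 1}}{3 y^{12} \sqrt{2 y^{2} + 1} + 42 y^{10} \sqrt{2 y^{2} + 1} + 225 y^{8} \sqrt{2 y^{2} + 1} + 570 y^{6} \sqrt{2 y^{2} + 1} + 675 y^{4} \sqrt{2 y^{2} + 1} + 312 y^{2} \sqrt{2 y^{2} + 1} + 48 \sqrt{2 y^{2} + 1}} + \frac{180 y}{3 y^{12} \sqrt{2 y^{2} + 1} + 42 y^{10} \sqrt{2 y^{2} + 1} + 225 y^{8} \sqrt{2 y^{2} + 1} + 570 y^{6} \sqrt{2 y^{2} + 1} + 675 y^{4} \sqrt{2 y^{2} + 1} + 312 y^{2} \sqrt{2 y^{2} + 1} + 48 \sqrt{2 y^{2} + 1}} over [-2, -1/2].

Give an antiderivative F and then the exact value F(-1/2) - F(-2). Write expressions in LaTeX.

Antiderivative: F(y) = \frac{2 \left(\frac{5 \sqrt{2 y^{2} + 1}}{2} + \frac{1}{3 \left(y^{4} + 3 y^{2} + 1\right)}\right)}{\frac{y^{2}}{2} + 2}; value = - \frac{7065}{1972} + \frac{20 \sqrt{6}}{17}

Recognize the product-rule pattern: f = u'v + uv' with u = \frac{2}{\frac{y^{2}}{2} + 2}, v = \frac{5 \sqrt{2 y^{2} + 1}}{2} + \frac{1}{3 \left(y^{4} + 3 y^{2} + 1\right)}, so integration by parts undoes it.
F(y) = \frac{2 \left(\frac{5 \sqrt{2 y^{2} + 1}}{2} + \frac{1}{3 \left(y^{4} + 3 y^{2} + 1\right)}\right)}{\frac{y^{2}}{2} + 2} is an antiderivative of f.
Check: d/dy[\frac{2 \left(\frac{5 \sqrt{2 y^{2} + 1}}{2} + \frac{1}{3 \left(y^{4} + 3 y^{2} + 1\right)}\right)}{\frac{y^{2}}{2} + 2}] = \frac{- 60 y^{11} - 180 y^{9} + 420 y^{7} - 24 y^{5} \sqrt{2 y^{2} + 1} + 1620 y^{5} - 112 y^{3} \sqrt{2 y^{2} + 1} + 1020 y^{3} - 104 y \sqrt{2 y^{2} + 1} + 180 y}{3 y^{12} \sqrt{2 y^{2} + 1} + 42 y^{10} \sqrt{2 y^{2} + 1} + 225 y^{8} \sqrt{2 y^{2} + 1} + 570 y^{6} \sqrt{2 y^{2} + 1} + 675 y^{4} \sqrt{2 y^{2} + 1} + 312 y^{2} \sqrt{2 y^{2} + 1} + 48 \sqrt{2 y^{2} + 1}}, which equals f(y).
F(-1/2) = \frac{256}{1479} + \frac{20 \sqrt{6}}{17}; F(-2) = \frac{1307}{348}.
Integral = F(-1/2) - F(-2) = - \frac{7065}{1972} + \frac{20 \sqrt{6}}{17}.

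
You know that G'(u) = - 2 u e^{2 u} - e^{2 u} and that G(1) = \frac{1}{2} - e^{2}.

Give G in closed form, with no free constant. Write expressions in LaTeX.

G(u) = \frac{- 2 u e^{2 u} + 1}{2}

Recognize the product-rule pattern: G'(u) = v'r + vr' with v = - u, r = e^{2 u}, so integration by parts undoes it.
A general antiderivative is - u e^{2 u} + C.
The condition gives C = \frac{1}{2} - e^{2} - (- e^{2}) = \frac{1}{2}.
So G(u) = \frac{- 2 u e^{2 u} + 1}{2}.
Check: d/du[\frac{- 2 u e^{2 u} + 1}{2}] = - 2 u e^{2 u} - e^{2 u} = G'(u).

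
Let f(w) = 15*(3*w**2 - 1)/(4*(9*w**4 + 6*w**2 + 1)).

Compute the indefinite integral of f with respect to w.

F(w) = -5*w/(4*(w**2 + 1/3)) + C

Recognize the product-rule pattern: f = u'v + uv' with u = -5*w/4, v = 1/(w**2 + 1/3), so integration by parts undoes it.
Check: d/dw[-5*w/(4*(w**2 + 1/3))] = (45*w**2 - 15)/(36*w**4 + 24*w**2 + 4), which equals f(w).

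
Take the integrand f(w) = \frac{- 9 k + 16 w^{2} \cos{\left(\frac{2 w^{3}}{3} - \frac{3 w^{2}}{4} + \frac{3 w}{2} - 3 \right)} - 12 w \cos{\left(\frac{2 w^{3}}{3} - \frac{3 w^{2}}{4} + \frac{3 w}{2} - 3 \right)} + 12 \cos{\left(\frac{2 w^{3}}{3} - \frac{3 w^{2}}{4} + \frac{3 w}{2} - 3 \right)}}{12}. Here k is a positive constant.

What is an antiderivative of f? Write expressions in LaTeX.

An antiderivative F(w) passes only if d/dw[F] lands on f(w) exactly.
Check: d/dw[- \frac{3 k w}{4} + \frac{2 \sin{\left(\frac{2 w^{3}}{3} - \frac{3 w^{2}}{4} + \frac{3 w}{2} - 3 \right)}}{3}] = - \frac{3 k}{4} + \frac{4 w^{2} \cos{\left(\frac{2 w^{3}}{3} - \frac{3 w^{2}}{4} + \frac{3 w}{2} - 3 \right)}}{3} - w \cos{\left(\frac{2 w^{3}}{3} - \frac{3 w^{2}}{4} + \frac{3 w}{2} - 3 \right)} + \cos{\left(\frac{2 w^{3}}{3} - \frac{3 w^{2}}{4} + \frac{3 w}{2} - 3 \right)}, which equals f(w).

An antiderivative is F(w) = - \frac{3 k w}{4} + \frac{2 \sin{\left(\frac{2 w^{3}}{3} - \frac{3 w^{2}}{4} + \frac{3 w}{2} - 3 \right)}}{3}.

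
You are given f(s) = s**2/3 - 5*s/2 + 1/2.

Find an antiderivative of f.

Integrate term by term and add the pieces.
Check: d/ds[s*(4*s**2 - 45*s + 18)/36] = s**2/3 - 5*s/2 + 1/2 = f(s).

An antiderivative is F(s) = s*(4*s**2 - 45*s + 18)/36.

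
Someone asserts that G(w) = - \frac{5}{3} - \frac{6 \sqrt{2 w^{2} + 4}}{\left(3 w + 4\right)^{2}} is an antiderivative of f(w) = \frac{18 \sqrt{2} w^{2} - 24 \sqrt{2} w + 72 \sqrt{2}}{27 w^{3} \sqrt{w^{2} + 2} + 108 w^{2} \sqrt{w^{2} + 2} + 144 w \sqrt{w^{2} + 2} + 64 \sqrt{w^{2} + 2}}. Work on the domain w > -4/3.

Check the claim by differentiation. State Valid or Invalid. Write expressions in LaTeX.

d/dw[G] = \frac{18 \sqrt{2} w^{2} - 24 \sqrt{2} w + 72 \sqrt{2}}{27 w^{3} \sqrt{w^{2} + 2} + 108 w^{2} \sqrt{w^{2} + 2} + 144 w \sqrt{w^{2} + 2} + 64 \sqrt{w^{2} + 2}}
This equals f(w) exactly, so the claim holds.

Valid: G'(w) = f(w).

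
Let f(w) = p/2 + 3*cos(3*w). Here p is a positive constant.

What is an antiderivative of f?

An antiderivative is F(w) = (p*w + 2*sin(3*w))/2.

Any candidate F(w) must reproduce f(w) exactly when differentiated.
Check: d/dw[(p*w + 2*sin(3*w))/2] = p/2 + 3*cos(3*w) = f(w).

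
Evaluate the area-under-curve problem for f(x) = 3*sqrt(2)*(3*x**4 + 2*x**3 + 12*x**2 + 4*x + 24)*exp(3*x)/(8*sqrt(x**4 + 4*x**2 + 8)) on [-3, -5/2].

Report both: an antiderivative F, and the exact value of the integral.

Antiderivative: F(x) = 3*sqrt(2)*sqrt(x**4 + 4*x**2 + 8)*exp(3*x)/8; value = -15*sqrt(10)*exp(-9)/8 + 3*sqrt(2306)*exp(-15/2)/32

f has the shape u'v + uv' for u = 3*sqrt(x**4/2 + 2*x**2 + 4)/4 and v = exp(3*x) — it is the derivative of the product u*v.
F(x) = 3*sqrt(2)*sqrt(x**4 + 4*x**2 + 8)*exp(3*x)/8 is an antiderivative of f.
Check: d/dx[3*sqrt(2)*sqrt(x**4 + 4*x**2 + 8)*exp(3*x)/8] = (9*sqrt(2)*x**4*exp(3*x) + 6*sqrt(2)*x**3*exp(3*x) + 36*sqrt(2)*x**2*exp(3*x) + 12*sqrt(2)*x*exp(3*x) + 72*sqrt(2)*exp(3*x))/(8*sqrt(x**4 + 4*x**2 + 8)), which equals f(x).
F(-5/2) = 3*sqrt(2306)*exp(-15/2)/32; F(-3) = 15*sqrt(10)*exp(-9)/8.
Integral = F(-5/2) - F(-3) = -15*sqrt(10)*exp(-9)/8 + 3*sqrt(2306)*exp(-15/2)/32.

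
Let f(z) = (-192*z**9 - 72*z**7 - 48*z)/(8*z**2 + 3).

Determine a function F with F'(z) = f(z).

Since d/dz undoes antidifferentiation here, F'(z) = f(z) is required of F(z).
Check: d/dz[-3*z**8 - 3*log(4*z**2 + 3/2)] = (-192*z**9 - 72*z**7 - 48*z)/(8*z**2 + 3) = f(z).

An antiderivative is F(z) = -3*z**8 - 3*log(4*z**2 + 3/2).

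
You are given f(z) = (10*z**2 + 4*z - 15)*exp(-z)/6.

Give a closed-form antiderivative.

Recognize the product-rule pattern: f = u'v + uv' with u = -5*z**2/3 - 4*z - 3/2, v = exp(-z), so integration by parts undoes it.
Check: d/dz[(-10*z**2 - 24*z - 9)*exp(-z)/6] = (10*z**2 + 4*z - 15)*exp(-z)/6 = f(z).

An antiderivative is F(z) = (-10*z**2 - 24*z - 9)*exp(-z)/6.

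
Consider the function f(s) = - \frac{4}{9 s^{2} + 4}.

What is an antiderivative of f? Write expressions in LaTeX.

An antiderivative is F(s) = - \frac{2 \operatorname{atan}{\left(\frac{3 s}{2} \right)}}{3}.

For F(s) to be correct the identity F'(s) - f(s) = 0 must hold.
Check: d/ds[- \frac{2 \operatorname{atan}{\left(\frac{3 s}{2} \right)}}{3}] = - \frac{4}{9 s^{2} + 4} = f(s).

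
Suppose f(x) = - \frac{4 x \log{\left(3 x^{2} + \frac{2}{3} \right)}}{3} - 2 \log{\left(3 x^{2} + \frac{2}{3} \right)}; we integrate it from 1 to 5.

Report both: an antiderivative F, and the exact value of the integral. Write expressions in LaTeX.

Integrate term by term and add the pieces.
F(x) = \frac{2 x^{2}}{3} + 4 x + \left(- \frac{2 x^{2}}{3} - 2 x\right) \log{\left(3 x^{2} + \frac{2}{3} \right)} - \frac{4 \log{\left(x^{2} + \frac{2}{9} \right)}}{27} - \frac{4 \sqrt{2} \operatorname{atan}{\left(\frac{3 \sqrt{2} x}{2} \right)}}{3} is an antiderivative of f.
Check: d/dx[\frac{2 x^{2}}{3} + 4 x + \left(- \frac{2 x^{2}}{3} - 2 x\right) \log{\left(3 x^{2} + \frac{2}{3} \right)} - \frac{4 \log{\left(x^{2} + \frac{2}{9} \right)}}{27} - \frac{4 \sqrt{2} \operatorname{atan}{\left(\frac{3 \sqrt{2} x}{2} \right)}}{3}] = - \frac{4 x \log{\left(3 x^{2} + \frac{2}{3} \right)}}{3} - 2 \log{\left(3 x^{2} + \frac{2}{3} \right)} = f(x).
F(5) = - \frac{80 \log{\left(\frac{227}{3} \right)}}{3} - \frac{4 \sqrt{2} \operatorname{atan}{\left(\frac{15 \sqrt{2}}{2} \right)}}{3} - \frac{4 \log{\left(\frac{227}{9} \right)}}{27} + \frac{110}{3}; F(1) = - \frac{8 \log{\left(\frac{11}{3} \right)}}{3} - \frac{4 \sqrt{2} \operatorname{atan}{\left(\frac{3 \sqrt{2}}{2} \right)}}{3} - \frac{4 \log{\left(\frac{11}{9} \right)}}{27} + \frac{14}{3}.
Integral = F(5) - F(1) = - \frac{80 \log{\left(\frac{227}{3} \right)}}{3} - \frac{4 \sqrt{2} \operatorname{atan}{\left(\frac{15 \sqrt{2}}{2} \right)}}{3} - \frac{4 \log{\left(\frac{227}{9} \right)}}{27} + \frac{4 \log{\left(\frac{11}{9} \right)}}{27} + \frac{4 \sqrt{2} \operatorname{atan}{\left(\frac{3 \sqrt{2}}{2} \right)}}{3} + \frac{8 \log{\left(\frac{11}{3} \right)}}{3} + 32.

Antiderivative: F(x) = \frac{2 x^{2}}{3} + 4 x + \left(- \frac{2 x^{2}}{3} - 2 x\right) \log{\left(3 x^{2} + \frac{2}{3} \right)} - \frac{4 \log{\left(x^{2} + \frac{2}{9} \right)}}{27} - \frac{4 \sqrt{2} \operatorname{atan}{\left(\frac{3 \sqrt{2} x}{2} \right)}}{3}; value = - \frac{80 \log{\left(\frac{227}{3} \right)}}{3} - \frac{4 \sqrt{2} \operatorname{atan}{\left(\frac{15 \sqrt{2}}{2} \right)}}{3} - \frac{4 \log{\left(\frac{227}{9} \right)}}{27} + \frac{4 \log{\left(\frac{11}{9} \right)}}{27} + \frac{4 \sqrt{2} \operatorname{atan}{\left(\frac{3 \sqrt{2}}{2} \right)}}{3} + \frac{8 \log{\left(\frac{11}{3} \right)}}{3} + 32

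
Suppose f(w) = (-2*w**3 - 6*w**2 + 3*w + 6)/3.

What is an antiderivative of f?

Differentiate the proposed F(w) back; it has to land on f(w) exactly.
Check: d/dw[-w**4/6 - 2*w**3/3 + w**2/2 + 2*w] = -2*w**3/3 - 2*w**2 + w + 2, which equals f(w).

An antiderivative is F(w) = -w**4/6 - 2*w**3/3 + w**2/2 + 2*w.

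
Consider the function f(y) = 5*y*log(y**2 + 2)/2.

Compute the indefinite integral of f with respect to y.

Whatever form F(y) takes, F'(y) = f(y) is non-negotiable.
Check: d/dy[5*y**2*log(y**2 + 2)/4 - 5*y**2/4 + 5*log(y**2 + 2)/2] = 5*y*log(y**2 + 2)/2 = f(y).

F(y) = 5*y**2*log(y**2 + 2)/4 - 5*y**2/4 + 5*log(y**2 + 2)/2 + C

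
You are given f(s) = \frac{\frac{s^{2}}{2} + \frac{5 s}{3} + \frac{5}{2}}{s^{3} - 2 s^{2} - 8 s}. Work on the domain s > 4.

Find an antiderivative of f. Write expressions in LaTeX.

Factor the denominator (6 s \left(s - 4\right) \left(s + 2\right)) and decompose: f = \frac{7}{72 \left(s + 2\right)} + \frac{103}{144 \left(s - 4\right)} - \frac{5}{16 s}; each piece integrates to a log, atan, or power term.
Check: d/ds[\frac{- 45 \log{\left(s \right)} + 103 \log{\left(s - 4 \right)} + 14 \log{\left(s + 2 \right)}}{144}] = \frac{3 s^{2} + 10 s + 15}{6 s^{3} - 12 s^{2} - 48 s}, which equals f(s).

An antiderivative is F(s) = \frac{- 45 \log{\left(s \right)} + 103 \log{\left(s - 4 \right)} + 14 \log{\left(s + 2 \right)}}{144}.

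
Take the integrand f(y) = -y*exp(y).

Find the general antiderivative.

Recognize the product-rule pattern: f = u'v + uv' with u = 1 - y, v = exp(y), so integration by parts undoes it.
Check: d/dy[-y*exp(y) + exp(y)] = -y*exp(y) = f(y).

F(y) = -y*exp(y) + exp(y) + C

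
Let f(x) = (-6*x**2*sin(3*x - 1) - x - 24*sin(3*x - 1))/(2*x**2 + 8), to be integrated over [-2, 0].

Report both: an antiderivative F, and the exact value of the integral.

A candidate is checked by its d/dx: the result must match f(x).
F(x) = -log(x**2/2 + 2)/4 + cos(3*x - 1) is an antiderivative of f.
Check: d/dx[-log(x**2/2 + 2)/4 + cos(3*x - 1)] = (-6*x**2*sin(3*x - 1) - x - 24*sin(3*x - 1))/(2*x**2 + 8) = f(x).
F(0) = -log(2)/4 + cos(1); F(-2) = -log(4)/4 + cos(7).
Integral = F(0) - F(-2) = -cos(7) - log(2)/4 + log(4)/4 + cos(1).

Antiderivative: F(x) = -log(x**2/2 + 2)/4 + cos(3*x - 1); value = -cos(7) - log(2)/4 + log(4)/4 + cos(1)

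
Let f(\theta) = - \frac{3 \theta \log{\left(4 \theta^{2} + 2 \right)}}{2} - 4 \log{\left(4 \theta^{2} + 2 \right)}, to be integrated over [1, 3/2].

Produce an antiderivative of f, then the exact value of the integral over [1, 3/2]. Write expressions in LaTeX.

Antiderivative: F(\theta) = \frac{3 \theta^{2}}{4} + 8 \theta + \left(- \frac{3 \theta^{2}}{4} - 4 \theta\right) \log{\left(4 \theta^{2} + 2 \right)} - \frac{3 \log{\left(\theta^{2} + \frac{1}{2} \right)}}{8} - 4 \sqrt{2} \operatorname{atan}{\left(\sqrt{2} \theta \right)}; value = - \frac{123 \log{\left(11 \right)}}{16} - 4 \sqrt{2} \operatorname{atan}{\left(\frac{3 \sqrt{2}}{2} \right)} - \frac{3 \log{\left(\frac{11}{4} \right)}}{8} + \frac{3 \log{\left(\frac{3}{2} \right)}}{8} + \frac{79}{16} + 4 \sqrt{2} \operatorname{atan}{\left(\sqrt{2} \right)} + \frac{19 \log{\left(6 \right)}}{4}

Integrate term by term and add the pieces.
F(\theta) = \frac{3 \theta^{2}}{4} + 8 \theta + \left(- \frac{3 \theta^{2}}{4} - 4 \theta\right) \log{\left(4 \theta^{2} + 2 \right)} - \frac{3 \log{\left(\theta^{2} + \frac{1}{2} \right)}}{8} - 4 \sqrt{2} \operatorname{atan}{\left(\sqrt{2} \theta \right)} is an antiderivative of f.
Check: d/d\theta[\frac{3 \theta^{2}}{4} + 8 \theta + \left(- \frac{3 \theta^{2}}{4} - 4 \theta\right) \log{\left(4 \theta^{2} + 2 \right)} - \frac{3 \log{\left(\theta^{2} + \frac{1}{2} \right)}}{8} - 4 \sqrt{2} \operatorname{atan}{\left(\sqrt{2} \theta \right)}] = - \frac{3 \theta \log{\left(2 \theta^{2} + 1 \right)}}{2} - \frac{3 \theta \log{\left(2 \right)}}{2} - 4 \log{\left(2 \theta^{2} + 1 \right)} - 4 \log{\left(2 \right)}, which equals f(\theta).
F(3/2) = - \frac{123 \log{\left(11 \right)}}{16} - 4 \sqrt{2} \operatorname{atan}{\left(\frac{3 \sqrt{2}}{2} \right)} - \frac{3 \log{\left(\frac{11}{4} \right)}}{8} + \frac{219}{16}; F(1) = - \frac{19 \log{\left(6 \right)}}{4} - 4 \sqrt{2} \operatorname{atan}{\left(\sqrt{2} \right)} - \frac{3 \log{\left(\frac{3}{2} \right)}}{8} + \frac{35}{4}.
Integral = F(3/2) - F(1) = - \frac{123 \log{\left(11 \right)}}{16} - 4 \sqrt{2} \operatorname{atan}{\left(\frac{3 \sqrt{2}}{2} \right)} - \frac{3 \log{\left(\frac{11}{4} \right)}}{8} + \frac{3 \log{\left(\frac{3}{2} \right)}}{8} + \frac{79}{16} + 4 \sqrt{2} \operatorname{atan}{\left(\sqrt{2} \right)} + \frac{19 \log{\left(6 \right)}}{4}.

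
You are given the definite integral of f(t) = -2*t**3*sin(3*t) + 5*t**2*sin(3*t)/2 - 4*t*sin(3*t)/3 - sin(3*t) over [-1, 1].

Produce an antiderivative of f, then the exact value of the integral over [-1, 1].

The integrand splits into summands that can be handled one at a time.
F(t) = 2*t**3*cos(3*t)/3 - 2*t**2*sin(3*t)/3 - 5*t**2*cos(3*t)/6 + 5*t*sin(3*t)/9 + 14*cos(3*t)/27 is an antiderivative of f.
Check: d/dt[2*t**3*cos(3*t)/3 - 2*t**2*sin(3*t)/3 - 5*t**2*cos(3*t)/6 + 5*t*sin(3*t)/9 + 14*cos(3*t)/27] = -2*t**3*sin(3*t) + 5*t**2*sin(3*t)/2 - 4*t*sin(3*t)/3 - sin(3*t) = f(t).
F(1) = 19*cos(3)/54 - sin(3)/9; F(-1) = 11*sin(3)/9 - 53*cos(3)/54.
Integral = F(1) - F(-1) = 4*cos(3)/3 - 4*sin(3)/3.

Antiderivative: F(t) = 2*t**3*cos(3*t)/3 - 2*t**2*sin(3*t)/3 - 5*t**2*cos(3*t)/6 + 5*t*sin(3*t)/9 + 14*cos(3*t)/27; value = 4*cos(3)/3 - 4*sin(3)/3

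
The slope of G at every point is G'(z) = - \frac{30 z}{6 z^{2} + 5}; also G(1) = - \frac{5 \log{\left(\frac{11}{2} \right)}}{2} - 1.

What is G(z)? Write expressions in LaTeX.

G(z) = - \frac{5 \log{\left(3 z^{2} + \frac{5}{2} \right)}}{2} - 1

G'(z) matches the chain-rule pattern g'(h)*h' with inner function h(z) = 3 z^{2} + \frac{5}{2}; substituting u = h(z) collapses the integral.
A general antiderivative is - \frac{5 \log{\left(3 z^{2} + \frac{5}{2} \right)}}{2} + C.
The condition gives C = - \frac{5 \log{\left(\frac{11}{2} \right)}}{2} - 1 - (- \frac{5 \log{\left(\frac{11}{2} \right)}}{2}) = -1.
So G(z) = - \frac{5 \log{\left(3 z^{2} + \frac{5}{2} \right)}}{2} - 1.
Check: d/dz[- \frac{5 \log{\left(3 z^{2} + \frac{5}{2} \right)}}{2} - 1] = - \frac{30 z}{6 z^{2} + 5} = G'(z).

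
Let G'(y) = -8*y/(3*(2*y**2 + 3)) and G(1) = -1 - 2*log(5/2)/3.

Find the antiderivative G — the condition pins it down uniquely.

The substitution u = y**2 + 3/2 works: G'(y) is exactly (dG/du)*(du/dy) for that inner function.
A general antiderivative is -2*log(y**2 + 3/2)/3 + C.
The condition gives C = -1 - 2*log(5/2)/3 - (-2*log(5/2)/3) = -1.
So G(y) = -2*log(y**2 + 3/2)/3 - 1.
Check: d/dy[-2*log(y**2 + 3/2)/3 - 1] = -8*y/(6*y**2 + 9), which equals G'(y).

G(y) = -2*log(y**2 + 3/2)/3 - 1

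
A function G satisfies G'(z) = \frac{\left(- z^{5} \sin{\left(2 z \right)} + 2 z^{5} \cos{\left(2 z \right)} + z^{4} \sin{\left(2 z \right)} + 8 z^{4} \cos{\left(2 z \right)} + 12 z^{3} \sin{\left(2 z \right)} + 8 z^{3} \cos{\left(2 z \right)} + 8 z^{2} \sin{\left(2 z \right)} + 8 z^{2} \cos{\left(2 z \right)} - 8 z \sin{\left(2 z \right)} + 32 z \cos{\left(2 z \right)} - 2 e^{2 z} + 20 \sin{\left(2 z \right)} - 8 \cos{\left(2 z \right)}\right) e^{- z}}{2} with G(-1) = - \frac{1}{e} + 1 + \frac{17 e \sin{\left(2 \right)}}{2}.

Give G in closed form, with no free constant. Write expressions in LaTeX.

G(z) = \frac{\left(z^{5} \sin{\left(2 z \right)} + 4 z^{4} \sin{\left(2 z \right)} + 4 z^{3} \sin{\left(2 z \right)} + 4 z^{2} \sin{\left(2 z \right)} + 16 z \sin{\left(2 z \right)} - 2 e^{2 z} + 2 e^{z} - 4 \sin{\left(2 z \right)}\right) e^{- z}}{2}

Differentiate the proposed G(z) back; it has to land on the given G'(z).
A general antiderivative is - 2 \left(- \frac{z^{5}}{4} - z^{4} - z^{3} - z^{2} - 4 z + 1\right) e^{- z} \sin{\left(2 z \right)} - e^{z} + C.
The condition gives C = - \frac{1}{e} + 1 + \frac{17 e \sin{\left(2 \right)}}{2} - (- \frac{1}{e} + \frac{17 e \sin{\left(2 \right)}}{2}) = 1.
So G(z) = \frac{\left(z^{5} \sin{\left(2 z \right)} + 4 z^{4} \sin{\left(2 z \right)} + 4 z^{3} \sin{\left(2 z \right)} + 4 z^{2} \sin{\left(2 z \right)} + 16 z \sin{\left(2 z \right)} - 2 e^{2 z} + 2 e^{z} - 4 \sin{\left(2 z \right)}\right) e^{- z}}{2}.
Check: d/dz[\frac{\left(z^{5} \sin{\left(2 z \right)} + 4 z^{4} \sin{\left(2 z \right)} + 4 z^{3} \sin{\left(2 z \right)} + 4 z^{2} \sin{\left(2 z \right)} + 16 z \sin{\left(2 z \right)} - 2 e^{2 z} + 2 e^{z} - 4 \sin{\left(2 z \right)}\right) e^{- z}}{2}] = \frac{\left(- z^{5} \sin{\left(2 z \right)} + 2 z^{5} \cos{\left(2 z \right)} + z^{4} \sin{\left(2 z \right)} + 8 z^{4} \cos{\left(2 z \right)} + 12 z^{3} \sin{\left(2 z \right)} + 8 z^{3} \cos{\left(2 z \right)} + 8 z^{2} \sin{\left(2 z \right)} + 8 z^{2} \cos{\left(2 z \right)} - 8 z \sin{\left(2 z \right)} + 32 z \cos{\left(2 z \right)} - 2 e^{2 z} + 20 \sin{\left(2 z \right)} - 8 \cos{\left(2 z \right)}\right) e^{- z}}{2} = G'(z).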